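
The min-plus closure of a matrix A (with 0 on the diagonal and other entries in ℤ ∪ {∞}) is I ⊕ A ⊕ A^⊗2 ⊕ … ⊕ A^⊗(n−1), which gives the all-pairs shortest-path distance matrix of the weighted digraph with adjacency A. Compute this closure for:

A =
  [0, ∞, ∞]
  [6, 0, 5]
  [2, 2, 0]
Closure =
  [0, ∞, ∞]
  [6, 0, 5]
  [2, 2, 0]

This is the Floyd-Warshall all-pairs shortest-path computation. For each intermediate vertex k = 0, 1, …, 2, update dist[i][j] ← min(dist[i][j], dist[i][k] + dist[k][j]). The final matrix gives, for each (i, j), the minimum total weight of any directed path from i to j (possibly empty when i = j).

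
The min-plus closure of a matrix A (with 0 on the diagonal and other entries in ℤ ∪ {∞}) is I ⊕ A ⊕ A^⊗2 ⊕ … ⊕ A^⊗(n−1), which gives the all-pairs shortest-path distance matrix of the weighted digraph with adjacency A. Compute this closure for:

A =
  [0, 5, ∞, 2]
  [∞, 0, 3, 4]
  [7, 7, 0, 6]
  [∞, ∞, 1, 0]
Closure =
  [0, 5, 3, 2]
  [10, 0, 3, 4]
  [7, 7, 0, 6]
  [8, 8, 1, 0]

This is the Floyd-Warshall all-pairs shortest-path computation. For each intermediate vertex k = 0, 1, …, 3, update dist[i][j] ← min(dist[i][j], dist[i][k] + dist[k][j]). The final matrix gives, for each (i, j), the minimum total weight of any directed path from i to j (possibly empty when i = j).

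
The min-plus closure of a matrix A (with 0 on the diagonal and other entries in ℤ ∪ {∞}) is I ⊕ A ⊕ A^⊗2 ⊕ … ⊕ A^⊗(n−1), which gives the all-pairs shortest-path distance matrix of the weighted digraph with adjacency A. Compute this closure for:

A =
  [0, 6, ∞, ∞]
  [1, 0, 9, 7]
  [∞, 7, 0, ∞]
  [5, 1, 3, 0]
Closure =
  [0, 6, 15, 13]
  [1, 0, 9, 7]
  [8, 7, 0, 14]
  [2, 1, 3, 0]

This is the Floyd-Warshall all-pairs shortest-path computation. For each intermediate vertex k = 0, 1, …, 3, update dist[i][j] ← min(dist[i][j], dist[i][k] + dist[k][j]). The final matrix gives, for each (i, j), the minimum total weight of any directed path from i to j (possibly empty when i = j).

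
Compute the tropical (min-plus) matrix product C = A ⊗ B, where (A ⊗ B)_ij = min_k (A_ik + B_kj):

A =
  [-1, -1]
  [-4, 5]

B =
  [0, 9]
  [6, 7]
A ⊗ B =
  [-1, 6]
  [-4, 5]

Apply the min-plus product entry-by-entry:
  C[0][0] = min over k of (A[0][0] + B[0][0] = -1 + 0 = -1, A[0][1] + B[1][0] = -1 + 6 = 5) = -1 (attained at k = 0)
  C[0][1] = min over k of (A[0][0] + B[0][1] = -1 + 9 = 8, A[0][1] + B[1][1] = -1 + 7 = 6) = 6 (attained at k = 1)
  C[1][0] = min over k of (A[1][0] + B[0][0] = -4 + 0 = -4, A[1][1] + B[1][0] = 5 + 6 = 11) = -4 (attained at k = 0)
  C[1][1] = min over k of (A[1][0] + B[0][1] = -4 + 9 = 5, A[1][1] + B[1][1] = 5 + 7 = 12) = 5 (attained at k = 0)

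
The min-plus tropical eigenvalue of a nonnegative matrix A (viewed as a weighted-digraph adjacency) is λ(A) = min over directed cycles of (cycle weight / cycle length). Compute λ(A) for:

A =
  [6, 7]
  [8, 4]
λ(A) = 4

Enumerate directed cycles and compute their means (weight / length). Sample:
  cycle 0 → 0: weight = 6, length = 1, mean = 6/1 ≈ 6.000
  cycle 1 → 1: weight = 4, length = 1, mean = 4/1 ≈ 4.000
  cycle 0 → 1 → 0: weight = 15, length = 2, mean = 15/2 ≈ 7.500
  cycle 1 → 0 → 1: weight = 15, length = 2, mean = 15/2 ≈ 7.500
Minimum mean = 4.000, attained e.g. along the cycle 1 → 1 with weight 4 and length 1. So λ(A) = 4/1 = 4.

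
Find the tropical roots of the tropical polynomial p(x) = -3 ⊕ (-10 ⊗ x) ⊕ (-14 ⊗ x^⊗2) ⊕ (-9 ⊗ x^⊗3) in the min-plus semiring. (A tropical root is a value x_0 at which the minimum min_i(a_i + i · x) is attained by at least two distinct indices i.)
Roots: {-5, 4, 7}

Each tropical root is a break point of the lower envelope of the lines y = a_i + i · x (there are 4 lines, with slopes 0, 1, ..., 3). Only the lines that attain the minimum somewhere contribute to roots; other lines are dominated. Here the surviving (envelope) indices are i = 3, i = 2, i = 1, i = 0.
Intersections between consecutive envelope lines give the roots: for adjacent envelope indices i < j the intersection is x = (a_i − a_j) / (j − i). Reading off the sorted break points: {-5, 4, 7}.
Verification: at each break x_0, at least two indices attain the minimum of min_i(a_i + i · x_0).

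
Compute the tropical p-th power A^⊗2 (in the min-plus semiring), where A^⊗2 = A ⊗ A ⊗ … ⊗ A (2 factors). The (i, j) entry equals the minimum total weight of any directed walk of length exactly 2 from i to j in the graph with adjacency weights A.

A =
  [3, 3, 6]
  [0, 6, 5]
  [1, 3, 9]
A^⊗2 =
  [3, 6, 8]
  [3, 3, 6]
  [3, 4, 7]

Each entry (A^⊗2)_ij equals the minimum over all length-2 walks i = v_0 → v_1 → … → v_2 = j of Σ_t A[v_t][v_{t+1}]. For example, for (i, j) = (0, 2) we minimise over 3 possible intermediate vertex sequences; the minimum is 8, attained along the walk 0 → 1 → 2.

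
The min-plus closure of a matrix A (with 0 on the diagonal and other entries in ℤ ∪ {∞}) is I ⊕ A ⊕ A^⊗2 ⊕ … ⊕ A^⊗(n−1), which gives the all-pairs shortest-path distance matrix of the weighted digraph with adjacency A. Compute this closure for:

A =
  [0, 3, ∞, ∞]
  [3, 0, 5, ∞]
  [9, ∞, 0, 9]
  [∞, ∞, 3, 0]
Closure =
  [0, 3, 8, 17]
  [3, 0, 5, 14]
  [9, 12, 0, 9]
  [12, 15, 3, 0]

This is the Floyd-Warshall all-pairs shortest-path computation. For each intermediate vertex k = 0, 1, …, 3, update dist[i][j] ← min(dist[i][j], dist[i][k] + dist[k][j]). The final matrix gives, for each (i, j), the minimum total weight of any directed path from i to j (possibly empty when i = j).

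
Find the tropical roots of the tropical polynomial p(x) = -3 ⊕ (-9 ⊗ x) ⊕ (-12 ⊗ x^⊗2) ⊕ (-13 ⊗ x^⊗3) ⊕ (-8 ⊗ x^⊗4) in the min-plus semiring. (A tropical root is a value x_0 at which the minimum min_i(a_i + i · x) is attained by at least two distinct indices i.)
Roots: {-5, 1, 3, 6}

Each tropical root is a break point of the lower envelope of the lines y = a_i + i · x (there are 5 lines, with slopes 0, 1, ..., 4). Only the lines that attain the minimum somewhere contribute to roots; other lines are dominated. Here the surviving (envelope) indices are i = 4, i = 3, i = 2, i = 1, i = 0.
Intersections between consecutive envelope lines give the roots: for adjacent envelope indices i < j the intersection is x = (a_i − a_j) / (j − i). Reading off the sorted break points: {-5, 1, 3, 6}.
Verification: at each break x_0, at least two indices attain the minimum of min_i(a_i + i · x_0).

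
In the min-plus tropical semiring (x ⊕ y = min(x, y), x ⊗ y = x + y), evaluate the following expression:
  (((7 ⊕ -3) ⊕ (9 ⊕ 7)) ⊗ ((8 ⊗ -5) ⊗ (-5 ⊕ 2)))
(((7 ⊕ -3) ⊕ (9 ⊕ 7)) ⊗ ((8 ⊗ -5) ⊗ (-5 ⊕ 2))) = -5

Expand innermost to outermost. Recall ⊕ takes the minimum of its arguments and ⊗ takes their sum. Working out the expression (((7 ⊕ -3) ⊕ (9 ⊕ 7)) ⊗ ((8 ⊗ -5) ⊗ (-5 ⊕ 2))) gives -5.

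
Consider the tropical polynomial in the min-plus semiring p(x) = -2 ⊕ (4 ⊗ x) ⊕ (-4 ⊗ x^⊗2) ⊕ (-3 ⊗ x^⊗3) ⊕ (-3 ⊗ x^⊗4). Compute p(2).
p(2) = -2

A tropical monomial a ⊗ x^⊗i evaluates to a + i · x. Evaluating each term at x = 2:
  Term 0 contributes -2 + 0 · 2 = -2
  Term 1 contributes 4 + 1 · 2 = 6
  Term 2 contributes -4 + 2 · 2 = 0
  Term 3 contributes -3 + 3 · 2 = 3
  Term 4 contributes -3 + 4 · 2 = 5
p(2) = ⊕ of these = min[-2, 6, 0, 3, 5] = -2.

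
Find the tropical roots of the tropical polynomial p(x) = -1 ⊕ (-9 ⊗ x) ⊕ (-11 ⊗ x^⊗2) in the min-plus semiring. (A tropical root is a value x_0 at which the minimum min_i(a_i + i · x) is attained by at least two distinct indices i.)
Roots: {2, 8}

Each tropical root is a break point of the lower envelope of the lines y = a_i + i · x (there are 3 lines, with slopes 0, 1, ..., 2). Only the lines that attain the minimum somewhere contribute to roots; other lines are dominated. Here the surviving (envelope) indices are i = 2, i = 1, i = 0.
Intersections between consecutive envelope lines give the roots: for adjacent envelope indices i < j the intersection is x = (a_i − a_j) / (j − i). Reading off the sorted break points: {2, 8}.
Verification: at each break x_0, at least two indices attain the minimum of min_i(a_i + i · x_0).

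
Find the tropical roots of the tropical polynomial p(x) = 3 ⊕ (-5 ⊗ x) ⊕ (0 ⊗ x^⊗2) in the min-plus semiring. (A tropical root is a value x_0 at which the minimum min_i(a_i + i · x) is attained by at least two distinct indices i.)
Roots: {-5, 8}

Each tropical root is a break point of the lower envelope of the lines y = a_i + i · x (there are 3 lines, with slopes 0, 1, ..., 2). Only the lines that attain the minimum somewhere contribute to roots; other lines are dominated. Here the surviving (envelope) indices are i = 2, i = 1, i = 0.
Intersections between consecutive envelope lines give the roots: for adjacent envelope indices i < j the intersection is x = (a_i − a_j) / (j − i). Reading off the sorted break points: {-5, 8}.
Verification: at each break x_0, at least two indices attain the minimum of min_i(a_i + i · x_0).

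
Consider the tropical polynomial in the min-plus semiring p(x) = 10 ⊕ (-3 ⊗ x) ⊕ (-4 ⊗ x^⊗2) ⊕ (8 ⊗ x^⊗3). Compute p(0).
p(0) = -4

A tropical monomial a ⊗ x^⊗i evaluates to a + i · x. Evaluating each term at x = 0:
  Term 0 contributes 10 + 0 · 0 = 10
  Term 1 contributes -3 + 1 · 0 = -3
  Term 2 contributes -4 + 2 · 0 = -4
  Term 3 contributes 8 + 3 · 0 = 8
p(0) = ⊕ of these = min[10, -3, -4, 8] = -4.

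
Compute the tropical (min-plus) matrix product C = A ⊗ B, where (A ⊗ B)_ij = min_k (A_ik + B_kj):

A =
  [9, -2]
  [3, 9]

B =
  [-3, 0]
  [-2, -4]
A ⊗ B =
  [-4, -6]
  [0, 3]

Apply the min-plus product entry-by-entry:
  C[0][0] = min over k of (A[0][0] + B[0][0] = 9 + -3 = 6, A[0][1] + B[1][0] = -2 + -2 = -4) = -4 (attained at k = 1)
  C[0][1] = min over k of (A[0][0] + B[0][1] = 9 + 0 = 9, A[0][1] + B[1][1] = -2 + -4 = -6) = -6 (attained at k = 1)
  C[1][0] = min over k of (A[1][0] + B[0][0] = 3 + -3 = 0, A[1][1] + B[1][0] = 9 + -2 = 7) = 0 (attained at k = 0)
  C[1][1] = min over k of (A[1][0] + B[0][1] = 3 + 0 = 3, A[1][1] + B[1][1] = 9 + -4 = 5) = 3 (attained at k = 0)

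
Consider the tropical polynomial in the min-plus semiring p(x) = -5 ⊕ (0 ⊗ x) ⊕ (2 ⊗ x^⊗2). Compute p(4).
p(4) = -5

A tropical monomial a ⊗ x^⊗i evaluates to a + i · x. Evaluating each term at x = 4:
  Term 0 contributes -5 + 0 · 4 = -5
  Term 1 contributes 0 + 1 · 4 = 4
  Term 2 contributes 2 + 2 · 4 = 10
p(4) = ⊕ of these = min[-5, 4, 10] = -5.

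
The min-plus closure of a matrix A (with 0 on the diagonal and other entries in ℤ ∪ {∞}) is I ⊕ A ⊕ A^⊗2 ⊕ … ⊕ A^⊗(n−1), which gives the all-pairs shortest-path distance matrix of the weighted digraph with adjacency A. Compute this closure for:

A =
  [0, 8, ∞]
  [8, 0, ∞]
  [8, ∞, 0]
Closure =
  [0, 8, ∞]
  [8, 0, ∞]
  [8, 16, 0]

This is the Floyd-Warshall all-pairs shortest-path computation. For each intermediate vertex k = 0, 1, …, 2, update dist[i][j] ← min(dist[i][j], dist[i][k] + dist[k][j]). The final matrix gives, for each (i, j), the minimum total weight of any directed path from i to j (possibly empty when i = j).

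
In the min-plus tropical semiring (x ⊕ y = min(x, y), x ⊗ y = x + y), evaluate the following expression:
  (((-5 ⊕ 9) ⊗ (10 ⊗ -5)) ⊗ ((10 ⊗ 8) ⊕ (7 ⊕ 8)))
(((-5 ⊕ 9) ⊗ (10 ⊗ -5)) ⊗ ((10 ⊗ 8) ⊕ (7 ⊕ 8))) = 7

Expand innermost to outermost. Recall ⊕ takes the minimum of its arguments and ⊗ takes their sum. Working out the expression (((-5 ⊕ 9) ⊗ (10 ⊗ -5)) ⊗ ((10 ⊗ 8) ⊕ (7 ⊕ 8))) gives 7.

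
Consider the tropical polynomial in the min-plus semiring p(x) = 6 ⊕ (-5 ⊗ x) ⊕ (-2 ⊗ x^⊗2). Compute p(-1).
p(-1) = -6

A tropical monomial a ⊗ x^⊗i evaluates to a + i · x. Evaluating each term at x = -1:
  Term 0 contributes 6 + 0 · -1 = 6
  Term 1 contributes -5 + 1 · -1 = -6
  Term 2 contributes -2 + 2 · -1 = -4
p(-1) = ⊕ of these = min[6, -6, -4] = -6.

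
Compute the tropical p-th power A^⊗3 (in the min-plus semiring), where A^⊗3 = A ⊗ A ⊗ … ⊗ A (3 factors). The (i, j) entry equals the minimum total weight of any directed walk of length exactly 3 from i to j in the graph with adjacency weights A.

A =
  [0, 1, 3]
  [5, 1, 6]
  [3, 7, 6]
A^⊗3 =
  [0, 1, 3]
  [5, 3, 8]
  [3, 4, 6]

Each entry (A^⊗3)_ij equals the minimum over all length-3 walks i = v_0 → v_1 → … → v_3 = j of Σ_t A[v_t][v_{t+1}]. For example, for (i, j) = (0, 2) we minimise over 9 possible intermediate vertex sequences; the minimum is 3, attained along the walk 0 → 0 → 0 → 2.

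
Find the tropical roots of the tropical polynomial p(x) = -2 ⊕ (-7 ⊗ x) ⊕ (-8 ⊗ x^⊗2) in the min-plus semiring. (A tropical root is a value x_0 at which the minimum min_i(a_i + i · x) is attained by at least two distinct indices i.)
Roots: {1, 5}

Each tropical root is a break point of the lower envelope of the lines y = a_i + i · x (there are 3 lines, with slopes 0, 1, ..., 2). Only the lines that attain the minimum somewhere contribute to roots; other lines are dominated. Here the surviving (envelope) indices are i = 2, i = 1, i = 0.
Intersections between consecutive envelope lines give the roots: for adjacent envelope indices i < j the intersection is x = (a_i − a_j) / (j − i). Reading off the sorted break points: {1, 5}.
Verification: at each break x_0, at least two indices attain the minimum of min_i(a_i + i · x_0).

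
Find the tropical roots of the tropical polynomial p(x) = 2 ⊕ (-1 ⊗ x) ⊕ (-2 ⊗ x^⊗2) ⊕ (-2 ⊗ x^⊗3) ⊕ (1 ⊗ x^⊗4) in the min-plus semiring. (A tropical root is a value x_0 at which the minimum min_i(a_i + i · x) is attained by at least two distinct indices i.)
Roots: {-3, 0, 1, 3}

Each tropical root is a break point of the lower envelope of the lines y = a_i + i · x (there are 5 lines, with slopes 0, 1, ..., 4). Only the lines that attain the minimum somewhere contribute to roots; other lines are dominated. Here the surviving (envelope) indices are i = 4, i = 3, i = 2, i = 1, i = 0.
Intersections between consecutive envelope lines give the roots: for adjacent envelope indices i < j the intersection is x = (a_i − a_j) / (j − i). Reading off the sorted break points: {-3, 0, 1, 3}.
Verification: at each break x_0, at least two indices attain the minimum of min_i(a_i + i · x_0).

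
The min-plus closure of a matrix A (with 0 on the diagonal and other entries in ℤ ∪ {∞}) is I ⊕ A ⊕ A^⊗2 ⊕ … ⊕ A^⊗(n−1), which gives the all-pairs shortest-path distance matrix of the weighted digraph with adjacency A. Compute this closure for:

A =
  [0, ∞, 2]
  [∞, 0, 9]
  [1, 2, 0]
Closure =
  [0, 4, 2]
  [10, 0, 9]
  [1, 2, 0]

This is the Floyd-Warshall all-pairs shortest-path computation. For each intermediate vertex k = 0, 1, …, 2, update dist[i][j] ← min(dist[i][j], dist[i][k] + dist[k][j]). The final matrix gives, for each (i, j), the minimum total weight of any directed path from i to j (possibly empty when i = j).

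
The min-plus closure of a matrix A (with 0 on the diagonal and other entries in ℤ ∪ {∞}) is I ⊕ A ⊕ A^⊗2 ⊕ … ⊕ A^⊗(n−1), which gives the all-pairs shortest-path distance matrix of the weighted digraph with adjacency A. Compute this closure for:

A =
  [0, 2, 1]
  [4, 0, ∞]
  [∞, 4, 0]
Closure =
  [0, 2, 1]
  [4, 0, 5]
  [8, 4, 0]

This is the Floyd-Warshall all-pairs shortest-path computation. For each intermediate vertex k = 0, 1, …, 2, update dist[i][j] ← min(dist[i][j], dist[i][k] + dist[k][j]). The final matrix gives, for each (i, j), the minimum total weight of any directed path from i to j (possibly empty when i = j).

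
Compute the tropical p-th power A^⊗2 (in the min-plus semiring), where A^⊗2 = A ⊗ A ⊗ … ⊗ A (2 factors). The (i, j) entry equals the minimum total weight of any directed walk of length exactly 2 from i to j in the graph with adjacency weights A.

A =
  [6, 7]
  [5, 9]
A^⊗2 =
  [12, 13]
  [11, 12]

Each entry (A^⊗2)_ij equals the minimum over all length-2 walks i = v_0 → v_1 → … → v_2 = j of Σ_t A[v_t][v_{t+1}]. For example, for (i, j) = (0, 1) we minimise over 2 possible intermediate vertex sequences; the minimum is 13, attained along the walk 0 → 0 → 1.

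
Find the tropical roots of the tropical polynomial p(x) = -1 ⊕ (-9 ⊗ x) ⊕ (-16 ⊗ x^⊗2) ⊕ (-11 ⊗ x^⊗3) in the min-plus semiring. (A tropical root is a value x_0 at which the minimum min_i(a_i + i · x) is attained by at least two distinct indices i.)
Roots: {-5, 7, 8}

Each tropical root is a break point of the lower envelope of the lines y = a_i + i · x (there are 4 lines, with slopes 0, 1, ..., 3). Only the lines that attain the minimum somewhere contribute to roots; other lines are dominated. Here the surviving (envelope) indices are i = 3, i = 2, i = 1, i = 0.
Intersections between consecutive envelope lines give the roots: for adjacent envelope indices i < j the intersection is x = (a_i − a_j) / (j − i). Reading off the sorted break points: {-5, 7, 8}.
Verification: at each break x_0, at least two indices attain the minimum of min_i(a_i + i · x_0).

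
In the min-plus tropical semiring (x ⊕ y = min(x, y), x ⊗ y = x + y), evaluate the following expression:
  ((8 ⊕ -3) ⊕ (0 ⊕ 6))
((8 ⊕ -3) ⊕ (0 ⊕ 6)) = -3

Expand innermost to outermost. Recall ⊕ takes the minimum of its arguments and ⊗ takes their sum. Working out the expression ((8 ⊕ -3) ⊕ (0 ⊕ 6)) gives -3.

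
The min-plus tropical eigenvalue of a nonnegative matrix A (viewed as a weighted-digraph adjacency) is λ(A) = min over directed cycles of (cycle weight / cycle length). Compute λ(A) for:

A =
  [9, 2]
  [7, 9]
λ(A) = 9/2

Enumerate directed cycles and compute their means (weight / length). Sample:
  cycle 0 → 0: weight = 9, length = 1, mean = 9/1 ≈ 9.000
  cycle 1 → 1: weight = 9, length = 1, mean = 9/1 ≈ 9.000
  cycle 0 → 1 → 0: weight = 9, length = 2, mean = 9/2 ≈ 4.500
  cycle 1 → 0 → 1: weight = 9, length = 2, mean = 9/2 ≈ 4.500
Minimum mean = 4.500, attained e.g. along the cycle 0 → 1 → 0 with weight 9 and length 2. So λ(A) = 9/2 = 9/2.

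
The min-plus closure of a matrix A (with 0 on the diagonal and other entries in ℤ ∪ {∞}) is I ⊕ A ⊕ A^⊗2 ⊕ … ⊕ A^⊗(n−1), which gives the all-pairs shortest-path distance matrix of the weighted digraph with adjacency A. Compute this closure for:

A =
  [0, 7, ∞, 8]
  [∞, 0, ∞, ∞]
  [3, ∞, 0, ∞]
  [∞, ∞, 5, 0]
Closure =
  [0, 7, 13, 8]
  [∞, 0, ∞, ∞]
  [3, 10, 0, 11]
  [8, 15, 5, 0]

This is the Floyd-Warshall all-pairs shortest-path computation. For each intermediate vertex k = 0, 1, …, 3, update dist[i][j] ← min(dist[i][j], dist[i][k] + dist[k][j]). The final matrix gives, for each (i, j), the minimum total weight of any directed path from i to j (possibly empty when i = j).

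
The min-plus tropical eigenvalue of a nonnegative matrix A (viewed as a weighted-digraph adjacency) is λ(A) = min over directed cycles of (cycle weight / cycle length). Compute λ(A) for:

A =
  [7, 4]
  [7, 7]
λ(A) = 11/2

Enumerate directed cycles and compute their means (weight / length). Sample:
  cycle 0 → 0: weight = 7, length = 1, mean = 7/1 ≈ 7.000
  cycle 1 → 1: weight = 7, length = 1, mean = 7/1 ≈ 7.000
  cycle 0 → 1 → 0: weight = 11, length = 2, mean = 11/2 ≈ 5.500
  cycle 1 → 0 → 1: weight = 11, length = 2, mean = 11/2 ≈ 5.500
Minimum mean = 5.500, attained e.g. along the cycle 0 → 1 → 0 with weight 11 and length 2. So λ(A) = 11/2 = 11/2.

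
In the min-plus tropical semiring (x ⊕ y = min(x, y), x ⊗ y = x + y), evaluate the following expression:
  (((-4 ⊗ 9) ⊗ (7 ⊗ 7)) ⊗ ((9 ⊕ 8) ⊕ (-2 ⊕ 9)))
(((-4 ⊗ 9) ⊗ (7 ⊗ 7)) ⊗ ((9 ⊕ 8) ⊕ (-2 ⊕ 9))) = 17

Expand innermost to outermost. Recall ⊕ takes the minimum of its arguments and ⊗ takes their sum. Working out the expression (((-4 ⊗ 9) ⊗ (7 ⊗ 7)) ⊗ ((9 ⊕ 8) ⊕ (-2 ⊕ 9))) gives 17.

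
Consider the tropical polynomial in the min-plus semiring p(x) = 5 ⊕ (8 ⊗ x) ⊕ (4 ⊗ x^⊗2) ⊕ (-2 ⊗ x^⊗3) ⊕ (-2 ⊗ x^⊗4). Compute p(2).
p(2) = 4

A tropical monomial a ⊗ x^⊗i evaluates to a + i · x. Evaluating each term at x = 2:
  Term 0 contributes 5 + 0 · 2 = 5
  Term 1 contributes 8 + 1 · 2 = 10
  Term 2 contributes 4 + 2 · 2 = 8
  Term 3 contributes -2 + 3 · 2 = 4
  Term 4 contributes -2 + 4 · 2 = 6
p(2) = ⊕ of these = min[5, 10, 8, 4, 6] = 4.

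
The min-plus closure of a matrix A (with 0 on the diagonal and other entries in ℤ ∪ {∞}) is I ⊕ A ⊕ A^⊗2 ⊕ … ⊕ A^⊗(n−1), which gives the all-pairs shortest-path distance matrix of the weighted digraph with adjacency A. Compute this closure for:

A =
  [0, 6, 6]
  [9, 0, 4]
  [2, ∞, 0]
Closure =
  [0, 6, 6]
  [6, 0, 4]
  [2, 8, 0]

This is the Floyd-Warshall all-pairs shortest-path computation. For each intermediate vertex k = 0, 1, …, 2, update dist[i][j] ← min(dist[i][j], dist[i][k] + dist[k][j]). The final matrix gives, for each (i, j), the minimum total weight of any directed path from i to j (possibly empty when i = j).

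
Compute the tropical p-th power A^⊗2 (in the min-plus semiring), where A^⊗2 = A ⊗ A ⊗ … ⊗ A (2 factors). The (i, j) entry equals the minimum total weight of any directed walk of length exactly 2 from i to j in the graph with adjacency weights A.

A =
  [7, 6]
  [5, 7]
A^⊗2 =
  [11, 13]
  [12, 11]

Each entry (A^⊗2)_ij equals the minimum over all length-2 walks i = v_0 → v_1 → … → v_2 = j of Σ_t A[v_t][v_{t+1}]. For example, for (i, j) = (0, 1) we minimise over 2 possible intermediate vertex sequences; the minimum is 13, attained along the walk 0 → 0 → 1.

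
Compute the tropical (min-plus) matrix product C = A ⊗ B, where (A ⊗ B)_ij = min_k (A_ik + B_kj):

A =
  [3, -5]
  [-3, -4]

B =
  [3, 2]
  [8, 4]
A ⊗ B =
  [3, -1]
  [0, -1]

Apply the min-plus product entry-by-entry:
  C[0][0] = min over k of (A[0][0] + B[0][0] = 3 + 3 = 6, A[0][1] + B[1][0] = -5 + 8 = 3) = 3 (attained at k = 1)
  C[0][1] = min over k of (A[0][0] + B[0][1] = 3 + 2 = 5, A[0][1] + B[1][1] = -5 + 4 = -1) = -1 (attained at k = 1)
  C[1][0] = min over k of (A[1][0] + B[0][0] = -3 + 3 = 0, A[1][1] + B[1][0] = -4 + 8 = 4) = 0 (attained at k = 0)
  C[1][1] = min over k of (A[1][0] + B[0][1] = -3 + 2 = -1, A[1][1] + B[1][1] = -4 + 4 = 0) = -1 (attained at k = 0)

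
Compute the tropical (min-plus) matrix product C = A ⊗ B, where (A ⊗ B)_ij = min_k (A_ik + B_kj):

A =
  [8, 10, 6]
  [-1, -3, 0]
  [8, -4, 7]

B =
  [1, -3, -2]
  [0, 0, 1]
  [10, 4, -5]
A ⊗ B =
  [9, 5, 1]
  [-3, -4, -5]
  [-4, -4, -3]

Apply the min-plus product entry-by-entry:
  C[0][0] = min over k of (A[0][0] + B[0][0] = 8 + 1 = 9, A[0][1] + B[1][0] = 10 + 0 = 10, A[0][2] + B[2][0] = 6 + 10 = 16) = 9 (attained at k = 0)
  C[0][1] = min over k of (A[0][0] + B[0][1] = 8 + -3 = 5, A[0][1] + B[1][1] = 10 + 0 = 10, A[0][2] + B[2][1] = 6 + 4 = 10) = 5 (attained at k = 0)
  C[0][2] = min over k of (A[0][0] + B[0][2] = 8 + -2 = 6, A[0][1] + B[1][2] = 10 + 1 = 11, A[0][2] + B[2][2] = 6 + -5 = 1) = 1 (attained at k = 2)
  C[1][0] = min over k of (A[1][0] + B[0][0] = -1 + 1 = 0, A[1][1] + B[1][0] = -3 + 0 = -3, A[1][2] + B[2][0] = 0 + 10 = 10) = -3 (attained at k = 1)
  C[1][1] = min over k of (A[1][0] + B[0][1] = -1 + -3 = -4, A[1][1] + B[1][1] = -3 + 0 = -3, A[1][2] + B[2][1] = 0 + 4 = 4) = -4 (attained at k = 0)
  C[1][2] = min over k of (A[1][0] + B[0][2] = -1 + -2 = -3, A[1][1] + B[1][2] = -3 + 1 = -2, A[1][2] + B[2][2] = 0 + -5 = -5) = -5 (attained at k = 2)
  C[2][0] = min over k of (A[2][0] + B[0][0] = 8 + 1 = 9, A[2][1] + B[1][0] = -4 + 0 = -4, A[2][2] + B[2][0] = 7 + 10 = 17) = -4 (attained at k = 1)
  C[2][1] = min over k of (A[2][0] + B[0][1] = 8 + -3 = 5, A[2][1] + B[1][1] = -4 + 0 = -4, A[2][2] + B[2][1] = 7 + 4 = 11) = -4 (attained at k = 1)
  C[2][2] = min over k of (A[2][0] + B[0][2] = 8 + -2 = 6, A[2][1] + B[1][2] = -4 + 1 = -3, A[2][2] + B[2][2] = 7 + -5 = 2) = -3 (attained at k = 1)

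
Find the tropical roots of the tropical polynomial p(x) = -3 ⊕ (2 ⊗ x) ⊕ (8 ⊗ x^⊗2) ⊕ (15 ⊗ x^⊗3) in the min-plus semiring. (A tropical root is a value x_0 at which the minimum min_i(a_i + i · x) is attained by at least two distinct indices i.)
Roots: {-7, -6, -5}

Each tropical root is a break point of the lower envelope of the lines y = a_i + i · x (there are 4 lines, with slopes 0, 1, ..., 3). Only the lines that attain the minimum somewhere contribute to roots; other lines are dominated. Here the surviving (envelope) indices are i = 3, i = 2, i = 1, i = 0.
Intersections between consecutive envelope lines give the roots: for adjacent envelope indices i < j the intersection is x = (a_i − a_j) / (j − i). Reading off the sorted break points: {-7, -6, -5}.
Verification: at each break x_0, at least two indices attain the minimum of min_i(a_i + i · x_0).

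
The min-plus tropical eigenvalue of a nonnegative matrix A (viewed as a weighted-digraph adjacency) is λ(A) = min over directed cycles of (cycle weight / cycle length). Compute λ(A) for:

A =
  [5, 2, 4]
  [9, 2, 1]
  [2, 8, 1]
λ(A) = 1

Enumerate directed cycles and compute their means (weight / length). Sample:
  cycle 0 → 0: weight = 5, length = 1, mean = 5/1 ≈ 5.000
  cycle 1 → 1: weight = 2, length = 1, mean = 2/1 ≈ 2.000
  cycle 2 → 2: weight = 1, length = 1, mean = 1/1 ≈ 1.000
  cycle 0 → 1 → 0: weight = 11, length = 2, mean = 11/2 ≈ 5.500
  cycle 0 → 2 → 0: weight = 6, length = 2, mean = 6/2 ≈ 3.000
  cycle 1 → 0 → 1: weight = 11, length = 2, mean = 11/2 ≈ 5.500
Minimum mean = 1.000, attained e.g. along the cycle 2 → 2 with weight 1 and length 1. So λ(A) = 1/1 = 1.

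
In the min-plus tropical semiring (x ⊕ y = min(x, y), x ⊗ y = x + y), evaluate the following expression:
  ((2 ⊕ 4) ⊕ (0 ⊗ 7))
((2 ⊕ 4) ⊕ (0 ⊗ 7)) = 2

Expand innermost to outermost. Recall ⊕ takes the minimum of its arguments and ⊗ takes their sum. Working out the expression ((2 ⊕ 4) ⊕ (0 ⊗ 7)) gives 2.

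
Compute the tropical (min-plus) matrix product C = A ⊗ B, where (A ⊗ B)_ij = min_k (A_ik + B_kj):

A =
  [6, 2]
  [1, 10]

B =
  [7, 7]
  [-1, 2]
A ⊗ B =
  [1, 4]
  [8, 8]

Apply the min-plus product entry-by-entry:
  C[0][0] = min over k of (A[0][0] + B[0][0] = 6 + 7 = 13, A[0][1] + B[1][0] = 2 + -1 = 1) = 1 (attained at k = 1)
  C[0][1] = min over k of (A[0][0] + B[0][1] = 6 + 7 = 13, A[0][1] + B[1][1] = 2 + 2 = 4) = 4 (attained at k = 1)
  C[1][0] = min over k of (A[1][0] + B[0][0] = 1 + 7 = 8, A[1][1] + B[1][0] = 10 + -1 = 9) = 8 (attained at k = 0)
  C[1][1] = min over k of (A[1][0] + B[0][1] = 1 + 7 = 8, A[1][1] + B[1][1] = 10 + 2 = 12) = 8 (attained at k = 0)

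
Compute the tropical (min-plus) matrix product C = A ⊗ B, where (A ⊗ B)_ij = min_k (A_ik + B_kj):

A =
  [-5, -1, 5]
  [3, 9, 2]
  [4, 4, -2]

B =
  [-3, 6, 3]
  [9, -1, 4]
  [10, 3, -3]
A ⊗ B =
  [-8, -2, -2]
  [0, 5, -1]
  [1, 1, -5]

Apply the min-plus product entry-by-entry:
  C[0][0] = min over k of (A[0][0] + B[0][0] = -5 + -3 = -8, A[0][1] + B[1][0] = -1 + 9 = 8, A[0][2] + B[2][0] = 5 + 10 = 15) = -8 (attained at k = 0)
  C[0][1] = min over k of (A[0][0] + B[0][1] = -5 + 6 = 1, A[0][1] + B[1][1] = -1 + -1 = -2, A[0][2] + B[2][1] = 5 + 3 = 8) = -2 (attained at k = 1)
  C[0][2] = min over k of (A[0][0] + B[0][2] = -5 + 3 = -2, A[0][1] + B[1][2] = -1 + 4 = 3, A[0][2] + B[2][2] = 5 + -3 = 2) = -2 (attained at k = 0)
  C[1][0] = min over k of (A[1][0] + B[0][0] = 3 + -3 = 0, A[1][1] + B[1][0] = 9 + 9 = 18, A[1][2] + B[2][0] = 2 + 10 = 12) = 0 (attained at k = 0)
  C[1][1] = min over k of (A[1][0] + B[0][1] = 3 + 6 = 9, A[1][1] + B[1][1] = 9 + -1 = 8, A[1][2] + B[2][1] = 2 + 3 = 5) = 5 (attained at k = 2)
  C[1][2] = min over k of (A[1][0] + B[0][2] = 3 + 3 = 6, A[1][1] + B[1][2] = 9 + 4 = 13, A[1][2] + B[2][2] = 2 + -3 = -1) = -1 (attained at k = 2)
  C[2][0] = min over k of (A[2][0] + B[0][0] = 4 + -3 = 1, A[2][1] + B[1][0] = 4 + 9 = 13, A[2][2] + B[2][0] = -2 + 10 = 8) = 1 (attained at k = 0)
  C[2][1] = min over k of (A[2][0] + B[0][1] = 4 + 6 = 10, A[2][1] + B[1][1] = 4 + -1 = 3, A[2][2] + B[2][1] = -2 + 3 = 1) = 1 (attained at k = 2)
  C[2][2] = min over k of (A[2][0] + B[0][2] = 4 + 3 = 7, A[2][1] + B[1][2] = 4 + 4 = 8, A[2][2] + B[2][2] = -2 + -3 = -5) = -5 (attained at k = 2)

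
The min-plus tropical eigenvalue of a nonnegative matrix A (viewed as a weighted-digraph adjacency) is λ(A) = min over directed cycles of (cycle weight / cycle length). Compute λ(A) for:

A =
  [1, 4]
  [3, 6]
λ(A) = 1

Enumerate directed cycles and compute their means (weight / length). Sample:
  cycle 0 → 0: weight = 1, length = 1, mean = 1/1 ≈ 1.000
  cycle 1 → 1: weight = 6, length = 1, mean = 6/1 ≈ 6.000
  cycle 0 → 1 → 0: weight = 7, length = 2, mean = 7/2 ≈ 3.500
  cycle 1 → 0 → 1: weight = 7, length = 2, mean = 7/2 ≈ 3.500
Minimum mean = 1.000, attained e.g. along the cycle 0 → 0 with weight 1 and length 1. So λ(A) = 1/1 = 1.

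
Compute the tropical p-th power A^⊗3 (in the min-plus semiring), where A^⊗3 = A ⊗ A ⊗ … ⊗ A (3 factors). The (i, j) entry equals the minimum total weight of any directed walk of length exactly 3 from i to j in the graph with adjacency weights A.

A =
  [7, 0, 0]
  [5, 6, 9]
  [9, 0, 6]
A^⊗3 =
  [5, 5, 5]
  [10, 5, 11]
  [11, 5, 5]

Each entry (A^⊗3)_ij equals the minimum over all length-3 walks i = v_0 → v_1 → … → v_3 = j of Σ_t A[v_t][v_{t+1}]. For example, for (i, j) = (0, 2) we minimise over 9 possible intermediate vertex sequences; the minimum is 5, attained along the walk 0 → 1 → 0 → 2.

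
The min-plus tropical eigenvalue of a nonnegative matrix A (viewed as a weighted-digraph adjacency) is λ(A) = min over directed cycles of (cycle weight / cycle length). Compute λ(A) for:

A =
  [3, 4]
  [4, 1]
λ(A) = 1

Enumerate directed cycles and compute their means (weight / length). Sample:
  cycle 0 → 0: weight = 3, length = 1, mean = 3/1 ≈ 3.000
  cycle 1 → 1: weight = 1, length = 1, mean = 1/1 ≈ 1.000
  cycle 0 → 1 → 0: weight = 8, length = 2, mean = 8/2 ≈ 4.000
  cycle 1 → 0 → 1: weight = 8, length = 2, mean = 8/2 ≈ 4.000
Minimum mean = 1.000, attained e.g. along the cycle 1 → 1 with weight 1 and length 1. So λ(A) = 1/1 = 1.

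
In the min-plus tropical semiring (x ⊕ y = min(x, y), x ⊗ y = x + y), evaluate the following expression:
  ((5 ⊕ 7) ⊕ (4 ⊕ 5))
((5 ⊕ 7) ⊕ (4 ⊕ 5)) = 4

Expand innermost to outermost. Recall ⊕ takes the minimum of its arguments and ⊗ takes their sum. Working out the expression ((5 ⊕ 7) ⊕ (4 ⊕ 5)) gives 4.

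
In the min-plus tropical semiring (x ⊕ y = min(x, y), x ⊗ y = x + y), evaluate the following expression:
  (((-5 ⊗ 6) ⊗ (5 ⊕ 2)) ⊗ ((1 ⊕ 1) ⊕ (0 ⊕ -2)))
(((-5 ⊗ 6) ⊗ (5 ⊕ 2)) ⊗ ((1 ⊕ 1) ⊕ (0 ⊕ -2))) = 1

Expand innermost to outermost. Recall ⊕ takes the minimum of its arguments and ⊗ takes their sum. Working out the expression (((-5 ⊗ 6) ⊗ (5 ⊕ 2)) ⊗ ((1 ⊕ 1) ⊕ (0 ⊕ -2))) gives 1.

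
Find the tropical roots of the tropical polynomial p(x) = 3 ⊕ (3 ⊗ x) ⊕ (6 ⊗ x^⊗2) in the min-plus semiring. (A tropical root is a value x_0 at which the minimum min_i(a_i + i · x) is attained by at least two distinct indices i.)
Roots: {-3, 0}

Each tropical root is a break point of the lower envelope of the lines y = a_i + i · x (there are 3 lines, with slopes 0, 1, ..., 2). Only the lines that attain the minimum somewhere contribute to roots; other lines are dominated. Here the surviving (envelope) indices are i = 2, i = 1, i = 0.
Intersections between consecutive envelope lines give the roots: for adjacent envelope indices i < j the intersection is x = (a_i − a_j) / (j − i). Reading off the sorted break points: {-3, 0}.
Verification: at each break x_0, at least two indices attain the minimum of min_i(a_i + i · x_0).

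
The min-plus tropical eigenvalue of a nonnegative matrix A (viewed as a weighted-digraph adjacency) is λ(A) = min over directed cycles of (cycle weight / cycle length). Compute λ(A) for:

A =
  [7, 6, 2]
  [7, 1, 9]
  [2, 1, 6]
λ(A) = 1

Enumerate directed cycles and compute their means (weight / length). Sample:
  cycle 0 → 0: weight = 7, length = 1, mean = 7/1 ≈ 7.000
  cycle 1 → 1: weight = 1, length = 1, mean = 1/1 ≈ 1.000
  cycle 2 → 2: weight = 6, length = 1, mean = 6/1 ≈ 6.000
  cycle 0 → 1 → 0: weight = 13, length = 2, mean = 13/2 ≈ 6.500
  cycle 0 → 2 → 0: weight = 4, length = 2, mean = 4/2 ≈ 2.000
  cycle 1 → 0 → 1: weight = 13, length = 2, mean = 13/2 ≈ 6.500
Minimum mean = 1.000, attained e.g. along the cycle 1 → 1 with weight 1 and length 1. So λ(A) = 1/1 = 1.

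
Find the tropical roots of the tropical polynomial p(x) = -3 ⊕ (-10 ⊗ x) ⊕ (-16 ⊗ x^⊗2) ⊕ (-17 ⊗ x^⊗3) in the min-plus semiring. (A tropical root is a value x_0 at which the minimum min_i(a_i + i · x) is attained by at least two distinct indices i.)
Roots: {1, 6, 7}

Each tropical root is a break point of the lower envelope of the lines y = a_i + i · x (there are 4 lines, with slopes 0, 1, ..., 3). Only the lines that attain the minimum somewhere contribute to roots; other lines are dominated. Here the surviving (envelope) indices are i = 3, i = 2, i = 1, i = 0.
Intersections between consecutive envelope lines give the roots: for adjacent envelope indices i < j the intersection is x = (a_i − a_j) / (j − i). Reading off the sorted break points: {1, 6, 7}.
Verification: at each break x_0, at least two indices attain the minimum of min_i(a_i + i · x_0).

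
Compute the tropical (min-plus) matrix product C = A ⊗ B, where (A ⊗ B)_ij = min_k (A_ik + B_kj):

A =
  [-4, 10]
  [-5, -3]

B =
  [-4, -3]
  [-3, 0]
A ⊗ B =
  [-8, -7]
  [-9, -8]

Apply the min-plus product entry-by-entry:
  C[0][0] = min over k of (A[0][0] + B[0][0] = -4 + -4 = -8, A[0][1] + B[1][0] = 10 + -3 = 7) = -8 (attained at k = 0)
  C[0][1] = min over k of (A[0][0] + B[0][1] = -4 + -3 = -7, A[0][1] + B[1][1] = 10 + 0 = 10) = -7 (attained at k = 0)
  C[1][0] = min over k of (A[1][0] + B[0][0] = -5 + -4 = -9, A[1][1] + B[1][0] = -3 + -3 = -6) = -9 (attained at k = 0)
  C[1][1] = min over k of (A[1][0] + B[0][1] = -5 + -3 = -8, A[1][1] + B[1][1] = -3 + 0 = -3) = -8 (attained at k = 0)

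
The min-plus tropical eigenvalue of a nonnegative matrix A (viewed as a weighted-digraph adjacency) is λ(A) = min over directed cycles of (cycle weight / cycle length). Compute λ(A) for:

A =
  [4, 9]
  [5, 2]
λ(A) = 2

Enumerate directed cycles and compute their means (weight / length). Sample:
  cycle 0 → 0: weight = 4, length = 1, mean = 4/1 ≈ 4.000
  cycle 1 → 1: weight = 2, length = 1, mean = 2/1 ≈ 2.000
  cycle 0 → 1 → 0: weight = 14, length = 2, mean = 14/2 ≈ 7.000
  cycle 1 → 0 → 1: weight = 14, length = 2, mean = 14/2 ≈ 7.000
Minimum mean = 2.000, attained e.g. along the cycle 1 → 1 with weight 2 and length 1. So λ(A) = 2/1 = 2.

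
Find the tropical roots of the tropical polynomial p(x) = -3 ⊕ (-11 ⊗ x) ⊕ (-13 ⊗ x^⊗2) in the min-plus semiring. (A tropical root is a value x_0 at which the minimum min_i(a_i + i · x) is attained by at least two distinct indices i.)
Roots: {2, 8}

Each tropical root is a break point of the lower envelope of the lines y = a_i + i · x (there are 3 lines, with slopes 0, 1, ..., 2). Only the lines that attain the minimum somewhere contribute to roots; other lines are dominated. Here the surviving (envelope) indices are i = 2, i = 1, i = 0.
Intersections between consecutive envelope lines give the roots: for adjacent envelope indices i < j the intersection is x = (a_i − a_j) / (j − i). Reading off the sorted break points: {2, 8}.
Verification: at each break x_0, at least two indices attain the minimum of min_i(a_i + i · x_0).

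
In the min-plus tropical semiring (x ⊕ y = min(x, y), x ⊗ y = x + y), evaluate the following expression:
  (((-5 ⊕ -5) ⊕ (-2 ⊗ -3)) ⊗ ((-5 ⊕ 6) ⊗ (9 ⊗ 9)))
(((-5 ⊕ -5) ⊕ (-2 ⊗ -3)) ⊗ ((-5 ⊕ 6) ⊗ (9 ⊗ 9))) = 8

Expand innermost to outermost. Recall ⊕ takes the minimum of its arguments and ⊗ takes their sum. Working out the expression (((-5 ⊕ -5) ⊕ (-2 ⊗ -3)) ⊗ ((-5 ⊕ 6) ⊗ (9 ⊗ 9))) gives 8.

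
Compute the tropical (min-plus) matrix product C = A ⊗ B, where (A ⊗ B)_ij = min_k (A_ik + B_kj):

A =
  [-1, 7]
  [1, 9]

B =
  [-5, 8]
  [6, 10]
A ⊗ B =
  [-6, 7]
  [-4, 9]

Apply the min-plus product entry-by-entry:
  C[0][0] = min over k of (A[0][0] + B[0][0] = -1 + -5 = -6, A[0][1] + B[1][0] = 7 + 6 = 13) = -6 (attained at k = 0)
  C[0][1] = min over k of (A[0][0] + B[0][1] = -1 + 8 = 7, A[0][1] + B[1][1] = 7 + 10 = 17) = 7 (attained at k = 0)
  C[1][0] = min over k of (A[1][0] + B[0][0] = 1 + -5 = -4, A[1][1] + B[1][0] = 9 + 6 = 15) = -4 (attained at k = 0)
  C[1][1] = min over k of (A[1][0] + B[0][1] = 1 + 8 = 9, A[1][1] + B[1][1] = 9 + 10 = 19) = 9 (attained at k = 0)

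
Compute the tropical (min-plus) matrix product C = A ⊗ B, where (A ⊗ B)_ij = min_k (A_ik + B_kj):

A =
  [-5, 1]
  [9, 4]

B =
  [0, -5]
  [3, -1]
A ⊗ B =
  [-5, -10]
  [7, 3]

Apply the min-plus product entry-by-entry:
  C[0][0] = min over k of (A[0][0] + B[0][0] = -5 + 0 = -5, A[0][1] + B[1][0] = 1 + 3 = 4) = -5 (attained at k = 0)
  C[0][1] = min over k of (A[0][0] + B[0][1] = -5 + -5 = -10, A[0][1] + B[1][1] = 1 + -1 = 0) = -10 (attained at k = 0)
  C[1][0] = min over k of (A[1][0] + B[0][0] = 9 + 0 = 9, A[1][1] + B[1][0] = 4 + 3 = 7) = 7 (attained at k = 1)
  C[1][1] = min over k of (A[1][0] + B[0][1] = 9 + -5 = 4, A[1][1] + B[1][1] = 4 + -1 = 3) = 3 (attained at k = 1)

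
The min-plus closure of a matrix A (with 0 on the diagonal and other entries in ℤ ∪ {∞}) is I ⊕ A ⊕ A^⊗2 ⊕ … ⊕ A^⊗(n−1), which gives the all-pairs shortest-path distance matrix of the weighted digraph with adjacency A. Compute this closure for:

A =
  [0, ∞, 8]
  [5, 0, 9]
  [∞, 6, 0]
Closure =
  [0, 14, 8]
  [5, 0, 9]
  [11, 6, 0]

This is the Floyd-Warshall all-pairs shortest-path computation. For each intermediate vertex k = 0, 1, …, 2, update dist[i][j] ← min(dist[i][j], dist[i][k] + dist[k][j]). The final matrix gives, for each (i, j), the minimum total weight of any directed path from i to j (possibly empty when i = j).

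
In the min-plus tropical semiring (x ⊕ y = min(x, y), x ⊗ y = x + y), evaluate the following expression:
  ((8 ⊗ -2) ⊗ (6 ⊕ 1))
((8 ⊗ -2) ⊗ (6 ⊕ 1)) = 7

Expand innermost to outermost. Recall ⊕ takes the minimum of its arguments and ⊗ takes their sum. Working out the expression ((8 ⊗ -2) ⊗ (6 ⊕ 1)) gives 7.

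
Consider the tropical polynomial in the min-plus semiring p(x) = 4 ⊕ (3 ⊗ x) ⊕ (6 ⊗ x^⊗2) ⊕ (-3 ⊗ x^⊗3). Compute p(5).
p(5) = 4

A tropical monomial a ⊗ x^⊗i evaluates to a + i · x. Evaluating each term at x = 5:
  Term 0 contributes 4 + 0 · 5 = 4
  Term 1 contributes 3 + 1 · 5 = 8
  Term 2 contributes 6 + 2 · 5 = 16
  Term 3 contributes -3 + 3 · 5 = 12
p(5) = ⊕ of these = min[4, 8, 16, 12] = 4.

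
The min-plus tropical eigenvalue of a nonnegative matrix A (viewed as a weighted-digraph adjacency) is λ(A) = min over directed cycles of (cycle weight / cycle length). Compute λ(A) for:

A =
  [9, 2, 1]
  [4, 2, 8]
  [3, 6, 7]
λ(A) = 2

Enumerate directed cycles and compute their means (weight / length). Sample:
  cycle 0 → 0: weight = 9, length = 1, mean = 9/1 ≈ 9.000
  cycle 1 → 1: weight = 2, length = 1, mean = 2/1 ≈ 2.000
  cycle 2 → 2: weight = 7, length = 1, mean = 7/1 ≈ 7.000
  cycle 0 → 1 → 0: weight = 6, length = 2, mean = 6/2 ≈ 3.000
  cycle 0 → 2 → 0: weight = 4, length = 2, mean = 4/2 ≈ 2.000
  cycle 1 → 0 → 1: weight = 6, length = 2, mean = 6/2 ≈ 3.000
Minimum mean = 2.000, attained e.g. along the cycle 1 → 1 with weight 2 and length 1. So λ(A) = 2/1 = 2.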